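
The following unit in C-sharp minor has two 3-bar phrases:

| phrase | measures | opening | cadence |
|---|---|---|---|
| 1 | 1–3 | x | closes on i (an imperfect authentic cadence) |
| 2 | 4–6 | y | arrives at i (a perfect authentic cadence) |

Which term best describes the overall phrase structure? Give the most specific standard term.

contrasting period

Phrase 1 ends with an imperfect authentic cadence (weaker) and phrase 2 with a perfect authentic cadence (stronger): antecedent + consequent = a period.
The two phrases open with different material (x / y), so the period is contrasting.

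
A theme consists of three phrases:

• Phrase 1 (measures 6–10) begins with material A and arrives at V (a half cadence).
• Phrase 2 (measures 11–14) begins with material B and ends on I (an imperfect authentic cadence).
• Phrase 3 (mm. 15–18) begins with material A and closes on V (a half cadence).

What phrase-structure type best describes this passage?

The final phrase closes with a half cadence, which is not stronger than the preceding imperfect authentic cadence; the 3 phrases lack an overall antecedent–consequent design and so form a phrase group.

phrase group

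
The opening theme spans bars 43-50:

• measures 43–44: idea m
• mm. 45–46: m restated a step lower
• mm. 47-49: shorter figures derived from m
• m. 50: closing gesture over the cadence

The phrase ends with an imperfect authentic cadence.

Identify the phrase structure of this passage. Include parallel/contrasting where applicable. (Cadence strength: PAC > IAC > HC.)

sentence

Basic idea (mm. 43–44) + its repetition (measures 45–46) form the presentation; fragmentation and cadence (bars 47–50) form the continuation — the 8-bar whole is a sentence.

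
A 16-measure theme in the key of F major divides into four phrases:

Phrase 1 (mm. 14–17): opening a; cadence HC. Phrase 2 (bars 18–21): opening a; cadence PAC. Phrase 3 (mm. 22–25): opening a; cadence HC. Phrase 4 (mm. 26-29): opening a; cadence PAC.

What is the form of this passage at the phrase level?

The cadence pattern HC–PAC–HC–PAC is weak–strong twice, and phrases 3–4 restate phrases 1–2: a period heard twice, not a double period (which would end weakly at phrase 2).

repeated period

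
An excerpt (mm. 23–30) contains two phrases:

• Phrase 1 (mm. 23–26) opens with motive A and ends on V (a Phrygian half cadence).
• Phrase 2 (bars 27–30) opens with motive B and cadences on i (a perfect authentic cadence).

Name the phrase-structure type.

contrasting period

Phrase 1 ends with a Phrygian half cadence (weaker) and phrase 2 with a perfect authentic cadence (stronger): antecedent + consequent = a period.
The two phrases open with different material (A / B), so the period is contrasting.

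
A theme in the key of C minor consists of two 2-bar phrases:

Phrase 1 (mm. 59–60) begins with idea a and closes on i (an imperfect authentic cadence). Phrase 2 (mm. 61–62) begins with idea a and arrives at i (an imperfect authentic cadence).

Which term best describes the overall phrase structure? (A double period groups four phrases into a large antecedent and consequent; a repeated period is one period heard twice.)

repeated phrase

Both phrases have the same opening (a) and the same cadence (imperfect authentic cadence): the second is a restatement, not a consequent, so this is a repeated phrase rather than a period.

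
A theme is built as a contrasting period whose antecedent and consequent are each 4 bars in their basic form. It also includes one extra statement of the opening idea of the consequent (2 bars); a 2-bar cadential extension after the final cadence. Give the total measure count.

12 measures

Basic contrasting period: 4 + 4 = 8 bars.
8 (basic form) + 2 (extra statement) + 2 (cadential extension) = 12.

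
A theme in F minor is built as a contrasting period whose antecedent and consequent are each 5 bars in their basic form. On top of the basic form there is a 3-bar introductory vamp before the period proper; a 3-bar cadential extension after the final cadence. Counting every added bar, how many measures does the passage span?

Basic contrasting period: 5 + 5 = 10 bars.
10 (basic form) + 3 (introduction) + 3 (cadential extension) = 16.

16 measures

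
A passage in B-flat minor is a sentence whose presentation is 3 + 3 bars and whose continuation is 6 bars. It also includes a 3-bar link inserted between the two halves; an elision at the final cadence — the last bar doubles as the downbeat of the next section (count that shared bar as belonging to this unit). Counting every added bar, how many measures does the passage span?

15 measures

Basic sentence: 3 + 3 + 6 = 12 bars.
12 (basic form) + 3 (link) = 15.
The elision shares a bar with the next section but does not change this unit's count.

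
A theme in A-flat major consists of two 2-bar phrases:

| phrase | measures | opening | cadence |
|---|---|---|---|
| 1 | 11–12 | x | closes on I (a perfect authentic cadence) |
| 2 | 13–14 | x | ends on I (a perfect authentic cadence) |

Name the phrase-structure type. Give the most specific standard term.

repeated phrase

Both phrases have the same opening (x) and the same cadence (perfect authentic cadence): the second is a restatement, not a consequent, so this is a repeated phrase rather than a period.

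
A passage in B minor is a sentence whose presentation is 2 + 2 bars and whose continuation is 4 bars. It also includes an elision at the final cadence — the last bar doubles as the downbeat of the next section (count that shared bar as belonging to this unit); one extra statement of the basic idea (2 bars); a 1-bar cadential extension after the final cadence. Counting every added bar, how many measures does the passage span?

11 measures

Basic sentence: 2 + 2 + 4 = 8 bars.
8 (basic form) + 2 (extra statement) + 1 (cadential extension) = 11.
The elision shares a bar with the next section but does not change this unit's count.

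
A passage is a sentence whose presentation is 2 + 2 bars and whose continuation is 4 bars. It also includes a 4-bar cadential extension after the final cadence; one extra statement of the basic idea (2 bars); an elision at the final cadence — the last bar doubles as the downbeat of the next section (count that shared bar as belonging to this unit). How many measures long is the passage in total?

14 measures

Basic sentence: 2 + 2 + 4 = 8 bars.
8 (basic form) + 4 (cadential extension) + 2 (extra statement) = 14.
The elision shares a bar with the next section but does not change this unit's count.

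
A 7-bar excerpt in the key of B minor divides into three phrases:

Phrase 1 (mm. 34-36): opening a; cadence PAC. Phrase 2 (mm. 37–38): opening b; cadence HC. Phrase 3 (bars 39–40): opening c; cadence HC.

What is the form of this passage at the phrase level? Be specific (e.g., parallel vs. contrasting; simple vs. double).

phrase group

The final phrase closes with a half cadence, which is not stronger than the preceding half cadence; the 3 phrases lack an overall antecedent–consequent design and so form a phrase group.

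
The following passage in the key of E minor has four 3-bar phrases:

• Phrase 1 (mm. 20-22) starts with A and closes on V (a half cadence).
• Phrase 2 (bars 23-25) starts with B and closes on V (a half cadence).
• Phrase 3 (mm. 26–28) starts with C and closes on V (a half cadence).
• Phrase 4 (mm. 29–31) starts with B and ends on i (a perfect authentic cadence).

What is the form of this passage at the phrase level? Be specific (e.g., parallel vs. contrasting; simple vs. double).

Four phrases in two halves: the first half (mm. 20–25) ends with a half cadence, the second (bars 26-31) with a perfect authentic cadence — a large antecedent–consequent pair, i.e. a double period.
Phrase 3 begins with different material from phrase 1, making it contrasting.

contrasting double period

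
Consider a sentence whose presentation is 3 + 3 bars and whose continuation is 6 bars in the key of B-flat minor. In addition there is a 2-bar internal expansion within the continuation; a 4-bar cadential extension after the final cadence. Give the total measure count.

18 measures

Basic sentence: 3 + 3 + 6 = 12 bars.
12 (basic form) + 2 (internal expansion) + 4 (cadential extension) = 18.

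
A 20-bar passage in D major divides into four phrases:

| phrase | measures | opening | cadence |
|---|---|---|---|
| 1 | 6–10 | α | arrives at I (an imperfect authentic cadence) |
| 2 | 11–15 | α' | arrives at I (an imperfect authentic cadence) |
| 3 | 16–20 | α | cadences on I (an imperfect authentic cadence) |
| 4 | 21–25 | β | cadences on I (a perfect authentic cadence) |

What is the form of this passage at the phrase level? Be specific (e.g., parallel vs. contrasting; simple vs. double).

parallel double period

Four phrases in two halves: the first half (mm. 6-15) ends with an imperfect authentic cadence, the second (mm. 16–25) with a perfect authentic cadence — a large antecedent–consequent pair, i.e. a double period.
Phrase 3 begins with the same material as phrase 1, making it parallel.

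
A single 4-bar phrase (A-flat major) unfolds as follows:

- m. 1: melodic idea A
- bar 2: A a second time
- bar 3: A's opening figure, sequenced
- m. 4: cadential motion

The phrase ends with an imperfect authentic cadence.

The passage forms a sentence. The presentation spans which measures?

The presentation of a sentence is the basic idea (bar 1) plus its repetition (bar 2); the presentation is therefore mm. 1-2.

measures 1–2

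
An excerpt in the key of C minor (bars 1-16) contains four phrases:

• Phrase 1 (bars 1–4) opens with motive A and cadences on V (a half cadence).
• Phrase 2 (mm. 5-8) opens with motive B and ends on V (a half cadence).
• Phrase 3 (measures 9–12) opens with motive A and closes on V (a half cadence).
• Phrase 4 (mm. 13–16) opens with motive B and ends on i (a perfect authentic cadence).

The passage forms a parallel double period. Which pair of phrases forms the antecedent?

In a double period the first pair of phrases (ending half cadence) is the large antecedent and the second pair (ending perfect authentic cadence) is the large consequent; the antecedent is phrases 1 and 2.

phrases 1 and 2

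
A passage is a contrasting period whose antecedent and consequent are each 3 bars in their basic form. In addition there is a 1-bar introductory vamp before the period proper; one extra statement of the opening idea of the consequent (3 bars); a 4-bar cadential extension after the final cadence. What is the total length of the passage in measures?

14 measures

Basic contrasting period: 3 + 3 = 6 bars.
6 (basic form) + 1 (introduction) + 3 (extra statement) + 4 (cadential extension) = 14.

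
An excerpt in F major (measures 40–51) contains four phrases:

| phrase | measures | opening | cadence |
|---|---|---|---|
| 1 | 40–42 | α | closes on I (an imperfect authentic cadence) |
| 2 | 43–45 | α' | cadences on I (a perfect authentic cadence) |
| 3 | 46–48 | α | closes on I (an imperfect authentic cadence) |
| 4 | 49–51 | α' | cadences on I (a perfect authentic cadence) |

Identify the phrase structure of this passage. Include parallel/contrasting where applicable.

repeated period

The cadence pattern IAC–PAC–IAC–PAC is weak–strong twice, and phrases 3–4 restate phrases 1–2: a period heard twice, not a double period (which would end weakly at phrase 2).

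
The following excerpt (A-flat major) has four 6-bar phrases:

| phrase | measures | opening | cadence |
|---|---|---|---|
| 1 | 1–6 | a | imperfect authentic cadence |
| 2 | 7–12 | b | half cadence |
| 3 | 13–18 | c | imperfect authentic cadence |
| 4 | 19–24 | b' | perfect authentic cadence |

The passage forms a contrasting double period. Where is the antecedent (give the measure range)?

measures 1–12

In a double period the four phrases pair into a large antecedent (phrases 1–2, ending half cadence) and a large consequent (phrases 3–4, ending perfect authentic cadence). The antecedent spans measures 1–12.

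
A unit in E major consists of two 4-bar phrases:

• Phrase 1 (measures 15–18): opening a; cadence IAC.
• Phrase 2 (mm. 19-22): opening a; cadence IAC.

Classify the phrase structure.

repeated phrase

Both phrases have the same opening (a) and the same cadence (imperfect authentic cadence): the second is a restatement, not a consequent, so this is a repeated phrase rather than a period.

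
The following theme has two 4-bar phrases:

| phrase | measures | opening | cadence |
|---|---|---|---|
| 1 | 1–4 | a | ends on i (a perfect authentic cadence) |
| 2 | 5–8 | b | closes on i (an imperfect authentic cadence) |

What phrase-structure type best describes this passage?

The second phrase closes with an imperfect authentic cadence, which is not stronger than the first phrase's perfect authentic cadence; without a weak→strong cadential pair there is no antecedent–consequent relationship, so this is a phrase group rather than a period.

phrase group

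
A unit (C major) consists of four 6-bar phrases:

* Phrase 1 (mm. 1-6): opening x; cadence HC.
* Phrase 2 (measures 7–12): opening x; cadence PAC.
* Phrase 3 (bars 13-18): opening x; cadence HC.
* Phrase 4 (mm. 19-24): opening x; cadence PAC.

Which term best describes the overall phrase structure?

The cadence pattern HC–PAC–HC–PAC is weak–strong twice, and phrases 3–4 restate phrases 1–2: a period heard twice, not a double period (which would end weakly at phrase 2).

repeated period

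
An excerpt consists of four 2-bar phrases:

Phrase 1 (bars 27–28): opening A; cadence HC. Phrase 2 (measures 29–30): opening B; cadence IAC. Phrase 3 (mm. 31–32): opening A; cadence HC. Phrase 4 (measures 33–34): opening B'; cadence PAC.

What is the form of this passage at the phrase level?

Four phrases in two halves: the first half (measures 27–30) ends with an imperfect authentic cadence, the second (mm. 31–34) with a perfect authentic cadence — a large antecedent–consequent pair, i.e. a double period.
Phrase 3 begins with the same material as phrase 1, making it parallel.

parallel double period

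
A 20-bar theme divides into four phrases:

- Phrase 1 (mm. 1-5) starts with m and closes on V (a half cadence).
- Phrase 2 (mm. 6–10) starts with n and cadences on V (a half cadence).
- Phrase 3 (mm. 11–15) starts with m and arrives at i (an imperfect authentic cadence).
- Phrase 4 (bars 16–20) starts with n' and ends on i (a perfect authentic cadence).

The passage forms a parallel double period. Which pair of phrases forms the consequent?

phrases 3 and 4

In a double period the first pair of phrases (ending half cadence) is the large antecedent and the second pair (ending perfect authentic cadence) is the large consequent; the consequent is phrases 3 and 4.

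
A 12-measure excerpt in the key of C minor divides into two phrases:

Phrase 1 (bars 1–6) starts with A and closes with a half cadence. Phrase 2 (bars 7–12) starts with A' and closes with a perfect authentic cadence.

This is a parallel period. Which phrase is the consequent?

phrase 2

The phrase ending with the weaker cadence (half cadence) is the antecedent; the one ending more conclusively (perfect authentic cadence) is the consequent. The consequent is phrase 2.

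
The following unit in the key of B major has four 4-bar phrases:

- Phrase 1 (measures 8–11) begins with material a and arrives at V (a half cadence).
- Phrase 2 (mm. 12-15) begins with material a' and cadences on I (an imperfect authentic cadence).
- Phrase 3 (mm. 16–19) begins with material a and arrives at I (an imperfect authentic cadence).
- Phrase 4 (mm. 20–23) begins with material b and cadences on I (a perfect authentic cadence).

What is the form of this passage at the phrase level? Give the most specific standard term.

parallel double period

Four phrases in two halves: the first half (bars 8–15) ends with an imperfect authentic cadence, the second (mm. 16–23) with a perfect authentic cadence — a large antecedent–consequent pair, i.e. a double period.
Phrase 3 begins with the same material as phrase 1, making it parallel.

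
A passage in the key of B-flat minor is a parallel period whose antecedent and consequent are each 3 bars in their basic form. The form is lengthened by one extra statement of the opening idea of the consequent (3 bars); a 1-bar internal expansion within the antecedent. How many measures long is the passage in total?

Basic parallel period: 3 + 3 = 6 bars.
6 (basic form) + 3 (extra statement) + 1 (internal expansion) = 10.

10 measures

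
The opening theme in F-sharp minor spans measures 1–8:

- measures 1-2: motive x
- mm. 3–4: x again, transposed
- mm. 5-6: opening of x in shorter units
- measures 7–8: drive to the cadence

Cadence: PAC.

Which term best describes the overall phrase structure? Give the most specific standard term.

Basic idea (measures 1–2) + its repetition (bars 3–4) form the presentation; fragmentation and cadence (mm. 5–8) form the continuation — the 8-bar whole is a sentence.

sentence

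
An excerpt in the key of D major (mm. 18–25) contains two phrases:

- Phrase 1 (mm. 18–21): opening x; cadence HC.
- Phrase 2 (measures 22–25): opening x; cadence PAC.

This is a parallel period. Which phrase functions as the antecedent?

The phrase ending with the weaker cadence (half cadence) is the antecedent; the one ending more conclusively (perfect authentic cadence) is the consequent. The antecedent is phrase 1.

phrase 1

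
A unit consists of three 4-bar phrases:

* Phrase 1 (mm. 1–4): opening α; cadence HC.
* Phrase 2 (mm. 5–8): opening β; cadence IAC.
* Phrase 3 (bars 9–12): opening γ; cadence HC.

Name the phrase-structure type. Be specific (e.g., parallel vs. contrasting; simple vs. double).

The final phrase closes with a half cadence, which is not stronger than the preceding imperfect authentic cadence; the 3 phrases lack an overall antecedent–consequent design and so form a phrase group.

phrase group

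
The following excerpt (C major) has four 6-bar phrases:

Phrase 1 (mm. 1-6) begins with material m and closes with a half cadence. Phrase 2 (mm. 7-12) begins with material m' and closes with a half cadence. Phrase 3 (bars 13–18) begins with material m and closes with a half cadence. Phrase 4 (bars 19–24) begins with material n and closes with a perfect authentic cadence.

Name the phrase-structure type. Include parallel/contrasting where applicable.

Four phrases in two halves: the first half (bars 1–12) ends with a half cadence, the second (measures 13-24) with a perfect authentic cadence — a large antecedent–consequent pair, i.e. a double period.
Phrase 3 begins with the same material as phrase 1, making it parallel.

parallel double period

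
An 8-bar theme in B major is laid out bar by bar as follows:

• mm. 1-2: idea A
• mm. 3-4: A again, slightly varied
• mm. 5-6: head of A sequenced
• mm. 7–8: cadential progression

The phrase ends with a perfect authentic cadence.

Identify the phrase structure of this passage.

Basic idea (mm. 1-2) + its repetition (mm. 3–4) form the presentation; fragmentation and cadence (bars 5–8) form the continuation — the 8-bar whole is a sentence.

sentence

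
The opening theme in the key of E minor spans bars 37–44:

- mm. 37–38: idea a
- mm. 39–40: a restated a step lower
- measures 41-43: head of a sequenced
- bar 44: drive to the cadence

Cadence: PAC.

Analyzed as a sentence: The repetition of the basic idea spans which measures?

measures 39–40

The presentation of a sentence is the basic idea (mm. 37–38) plus its repetition (mm. 39–40); the repetition of the basic idea is therefore mm. 39–40.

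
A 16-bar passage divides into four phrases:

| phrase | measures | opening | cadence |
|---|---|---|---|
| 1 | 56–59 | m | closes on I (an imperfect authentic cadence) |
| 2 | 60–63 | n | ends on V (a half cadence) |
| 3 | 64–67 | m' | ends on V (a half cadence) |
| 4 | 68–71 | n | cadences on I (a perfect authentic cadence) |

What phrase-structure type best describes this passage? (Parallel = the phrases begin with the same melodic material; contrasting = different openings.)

Four phrases in two halves: the first half (mm. 56–63) ends with a half cadence, the second (mm. 64-71) with a perfect authentic cadence — a large antecedent–consequent pair, i.e. a double period.
Phrase 3 begins with the same material as phrase 1, making it parallel.

parallel double period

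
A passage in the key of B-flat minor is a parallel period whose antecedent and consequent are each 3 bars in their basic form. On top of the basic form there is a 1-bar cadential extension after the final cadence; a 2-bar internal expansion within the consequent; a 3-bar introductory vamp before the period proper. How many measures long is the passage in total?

Basic parallel period: 3 + 3 = 6 bars.
6 (basic form) + 1 (cadential extension) + 2 (internal expansion) + 3 (introduction) = 12.

12 measures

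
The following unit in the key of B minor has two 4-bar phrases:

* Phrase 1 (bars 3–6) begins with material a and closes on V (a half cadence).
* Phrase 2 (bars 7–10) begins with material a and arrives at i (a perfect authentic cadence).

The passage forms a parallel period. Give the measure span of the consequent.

measures 7–10

The antecedent is the phrase ending with the weaker cadence (half cadence, phrase 1) and the consequent the one ending more conclusively (perfect authentic cadence, phrase 2); the consequent is mm. 7–10.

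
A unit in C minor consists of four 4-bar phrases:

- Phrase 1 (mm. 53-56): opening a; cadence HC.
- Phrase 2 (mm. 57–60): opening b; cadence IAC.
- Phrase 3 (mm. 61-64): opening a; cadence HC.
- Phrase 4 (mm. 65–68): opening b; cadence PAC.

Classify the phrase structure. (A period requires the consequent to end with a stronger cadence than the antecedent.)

Four phrases in two halves: the first half (mm. 53-60) ends with an imperfect authentic cadence, the second (bars 61-68) with a perfect authentic cadence — a large antecedent–consequent pair, i.e. a double period.
Phrase 3 begins with the same material as phrase 1, making it parallel.

parallel double period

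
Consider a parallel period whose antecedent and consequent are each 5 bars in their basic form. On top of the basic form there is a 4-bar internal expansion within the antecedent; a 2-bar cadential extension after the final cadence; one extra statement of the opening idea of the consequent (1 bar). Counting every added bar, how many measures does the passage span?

17 measures

Basic parallel period: 5 + 5 = 10 bars.
10 (basic form) + 4 (internal expansion) + 2 (cadential extension) + 1 (extra statement) = 17.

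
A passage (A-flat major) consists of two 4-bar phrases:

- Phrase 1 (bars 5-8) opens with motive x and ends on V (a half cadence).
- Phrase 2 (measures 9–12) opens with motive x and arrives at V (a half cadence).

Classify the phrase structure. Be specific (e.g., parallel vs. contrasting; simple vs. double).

Both phrases have the same opening (x) and the same cadence (half cadence): the second is a restatement, not a consequent, so this is a repeated phrase rather than a period.

repeated phrase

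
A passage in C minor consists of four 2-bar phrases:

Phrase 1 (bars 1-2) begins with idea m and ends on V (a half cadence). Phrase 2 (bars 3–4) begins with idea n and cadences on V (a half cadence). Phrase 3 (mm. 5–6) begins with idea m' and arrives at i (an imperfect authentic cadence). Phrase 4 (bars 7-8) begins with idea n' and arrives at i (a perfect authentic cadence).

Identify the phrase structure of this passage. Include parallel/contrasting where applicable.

Four phrases in two halves: the first half (mm. 1-4) ends with a half cadence, the second (mm. 5–8) with a perfect authentic cadence — a large antecedent–consequent pair, i.e. a double period.
Phrase 3 begins with the same material as phrase 1, making it parallel.

parallel double period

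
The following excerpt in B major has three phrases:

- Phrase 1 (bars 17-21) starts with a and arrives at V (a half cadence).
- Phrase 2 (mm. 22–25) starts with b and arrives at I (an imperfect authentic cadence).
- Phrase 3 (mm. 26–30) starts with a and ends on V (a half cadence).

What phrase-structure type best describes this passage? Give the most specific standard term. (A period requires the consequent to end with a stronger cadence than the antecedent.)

phrase group

The final phrase closes with a half cadence, which is not stronger than the preceding imperfect authentic cadence; the 3 phrases lack an overall antecedent–consequent design and so form a phrase group.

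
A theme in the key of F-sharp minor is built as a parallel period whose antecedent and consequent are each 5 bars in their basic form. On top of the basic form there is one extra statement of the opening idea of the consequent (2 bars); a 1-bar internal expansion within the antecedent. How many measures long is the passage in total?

Basic parallel period: 5 + 5 = 10 bars.
10 (basic form) + 2 (extra statement) + 1 (internal expansion) = 13.

13 measures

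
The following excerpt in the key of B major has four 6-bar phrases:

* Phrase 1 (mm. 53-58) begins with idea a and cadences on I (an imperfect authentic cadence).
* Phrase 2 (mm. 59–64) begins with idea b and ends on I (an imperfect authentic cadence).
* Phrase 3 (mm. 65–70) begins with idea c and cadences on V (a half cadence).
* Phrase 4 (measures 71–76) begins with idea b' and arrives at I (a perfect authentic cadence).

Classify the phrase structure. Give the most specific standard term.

Four phrases in two halves: the first half (mm. 53-64) ends with an imperfect authentic cadence, the second (bars 65–76) with a perfect authentic cadence — a large antecedent–consequent pair, i.e. a double period.
Phrase 3 begins with different material from phrase 1, making it contrasting.

contrasting double period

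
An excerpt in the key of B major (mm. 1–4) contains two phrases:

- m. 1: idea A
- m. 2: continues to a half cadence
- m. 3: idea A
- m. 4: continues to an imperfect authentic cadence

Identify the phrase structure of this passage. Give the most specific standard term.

parallel period

Phrase 1 ends with a half cadence (weaker) and phrase 2 with an imperfect authentic cadence (stronger): antecedent + consequent = a period.
The two phrases open with the same material (A / A), so the period is parallel.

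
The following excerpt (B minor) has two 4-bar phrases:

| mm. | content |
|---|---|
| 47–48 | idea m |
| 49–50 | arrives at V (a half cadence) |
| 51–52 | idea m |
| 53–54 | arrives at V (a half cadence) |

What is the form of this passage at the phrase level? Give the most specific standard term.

Both phrases have the same opening (m) and the same cadence (half cadence): the second is a restatement, not a consequent, so this is a repeated phrase rather than a period.

repeated phrase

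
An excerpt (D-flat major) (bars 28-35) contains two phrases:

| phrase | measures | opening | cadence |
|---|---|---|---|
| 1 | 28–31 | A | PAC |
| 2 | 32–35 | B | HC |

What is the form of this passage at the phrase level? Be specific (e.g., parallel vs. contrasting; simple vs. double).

The second phrase closes with a half cadence, which is not stronger than the first phrase's perfect authentic cadence; without a weak→strong cadential pair there is no antecedent–consequent relationship, so this is a phrase group rather than a period.

phrase group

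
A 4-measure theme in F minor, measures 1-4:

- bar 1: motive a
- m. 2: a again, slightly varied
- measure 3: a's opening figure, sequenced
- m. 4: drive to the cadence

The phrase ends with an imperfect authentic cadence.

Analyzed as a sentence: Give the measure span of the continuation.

After the presentation (mm. 1–2), the continuation covers the fragmentation through the cadence: measures 3-4.

measures 3–4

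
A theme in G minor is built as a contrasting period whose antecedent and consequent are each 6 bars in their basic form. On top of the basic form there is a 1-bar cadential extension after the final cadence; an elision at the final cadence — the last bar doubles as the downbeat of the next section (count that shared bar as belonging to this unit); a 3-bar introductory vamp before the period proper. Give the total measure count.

16 measures

Basic contrasting period: 6 + 6 = 12 bars.
12 (basic form) + 1 (cadential extension) + 3 (introduction) = 16.
The elision shares a bar with the next section but does not change this unit's count.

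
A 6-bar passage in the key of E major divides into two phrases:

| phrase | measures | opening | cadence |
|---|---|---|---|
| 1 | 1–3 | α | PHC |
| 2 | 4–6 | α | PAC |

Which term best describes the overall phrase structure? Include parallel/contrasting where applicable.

parallel period

Phrase 1 ends with a Phrygian half cadence (weaker) and phrase 2 with a perfect authentic cadence (stronger): antecedent + consequent = a period.
The two phrases open with the same material (α / α), so the period is parallel.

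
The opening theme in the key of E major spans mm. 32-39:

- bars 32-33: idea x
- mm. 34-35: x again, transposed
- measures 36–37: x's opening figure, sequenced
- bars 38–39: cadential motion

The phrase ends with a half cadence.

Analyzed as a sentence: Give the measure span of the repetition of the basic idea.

measures 34–35

The presentation of a sentence is the basic idea (measures 32-33) plus its repetition (bars 34–35); the repetition of the basic idea is therefore bars 34–35.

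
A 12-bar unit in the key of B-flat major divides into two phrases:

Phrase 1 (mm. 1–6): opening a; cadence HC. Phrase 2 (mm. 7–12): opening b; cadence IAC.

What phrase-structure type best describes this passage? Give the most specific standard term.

Phrase 1 ends with a half cadence (weaker) and phrase 2 with an imperfect authentic cadence (stronger): antecedent + consequent = a period.
The two phrases open with different material (a / b), so the period is contrasting.

contrasting period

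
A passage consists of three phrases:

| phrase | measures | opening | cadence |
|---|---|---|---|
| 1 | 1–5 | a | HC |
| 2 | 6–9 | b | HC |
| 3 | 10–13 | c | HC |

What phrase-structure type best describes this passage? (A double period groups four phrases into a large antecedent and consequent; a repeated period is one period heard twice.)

phrase group

The final phrase closes with a half cadence, which is not stronger than the preceding half cadence; the 3 phrases lack an overall antecedent–consequent design and so form a phrase group.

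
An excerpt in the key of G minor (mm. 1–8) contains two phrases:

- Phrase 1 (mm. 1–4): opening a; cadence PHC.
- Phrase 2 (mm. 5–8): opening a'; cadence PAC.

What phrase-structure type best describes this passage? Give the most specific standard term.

Phrase 1 ends with a Phrygian half cadence (weaker) and phrase 2 with a perfect authentic cadence (stronger): antecedent + consequent = a period.
The two phrases open with the same material (a / a'), so the period is parallel.

parallel period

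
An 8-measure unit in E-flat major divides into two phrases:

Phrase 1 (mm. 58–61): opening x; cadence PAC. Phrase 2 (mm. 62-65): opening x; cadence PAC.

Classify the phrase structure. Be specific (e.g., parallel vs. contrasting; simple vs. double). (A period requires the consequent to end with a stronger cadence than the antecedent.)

repeated phrase

Both phrases have the same opening (x) and the same cadence (perfect authentic cadence): the second is a restatement, not a consequent, so this is a repeated phrase rather than a period.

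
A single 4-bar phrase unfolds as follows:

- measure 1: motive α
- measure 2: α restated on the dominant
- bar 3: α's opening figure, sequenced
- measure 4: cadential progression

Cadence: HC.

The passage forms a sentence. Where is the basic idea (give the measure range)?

measures 1–1

The presentation of a sentence is the basic idea (m. 1) plus its repetition (bar 2); the basic idea is therefore m. 1.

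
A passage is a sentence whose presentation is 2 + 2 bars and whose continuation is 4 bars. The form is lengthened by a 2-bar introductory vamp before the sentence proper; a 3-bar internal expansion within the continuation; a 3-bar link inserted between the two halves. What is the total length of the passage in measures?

Basic sentence: 2 + 2 + 4 = 8 bars.
8 (basic form) + 2 (introduction) + 3 (internal expansion) + 3 (link) = 16.

16 measures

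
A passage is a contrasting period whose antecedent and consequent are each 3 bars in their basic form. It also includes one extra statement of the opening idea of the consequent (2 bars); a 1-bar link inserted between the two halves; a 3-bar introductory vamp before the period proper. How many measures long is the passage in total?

Basic contrasting period: 3 + 3 = 6 bars.
6 (basic form) + 2 (extra statement) + 1 (link) + 3 (introduction) = 12.

12 measures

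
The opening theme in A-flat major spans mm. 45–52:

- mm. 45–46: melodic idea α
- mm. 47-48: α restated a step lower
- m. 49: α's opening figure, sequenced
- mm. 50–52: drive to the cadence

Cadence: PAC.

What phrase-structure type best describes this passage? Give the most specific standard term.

Basic idea (bars 45-46) + its repetition (bars 47-48) form the presentation; fragmentation and cadence (mm. 49-52) form the continuation — the 8-bar whole is a sentence.

sentence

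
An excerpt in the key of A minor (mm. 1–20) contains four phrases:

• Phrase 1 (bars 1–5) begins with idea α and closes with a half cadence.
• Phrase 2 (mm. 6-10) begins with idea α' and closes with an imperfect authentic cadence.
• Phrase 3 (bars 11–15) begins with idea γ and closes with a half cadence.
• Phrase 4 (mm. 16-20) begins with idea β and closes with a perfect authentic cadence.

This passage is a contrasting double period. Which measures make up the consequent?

In a double period the four phrases pair into a large antecedent (phrases 1–2, ending imperfect authentic cadence) and a large consequent (phrases 3–4, ending perfect authentic cadence). The consequent spans measures 11–20.

measures 11–20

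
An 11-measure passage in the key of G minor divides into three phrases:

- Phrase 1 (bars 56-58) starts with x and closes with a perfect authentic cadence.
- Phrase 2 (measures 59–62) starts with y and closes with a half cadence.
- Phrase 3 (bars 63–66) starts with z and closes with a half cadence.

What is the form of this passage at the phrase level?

The final phrase closes with a half cadence, which is not stronger than the preceding half cadence; the 3 phrases lack an overall antecedent–consequent design and so form a phrase group.

phrase group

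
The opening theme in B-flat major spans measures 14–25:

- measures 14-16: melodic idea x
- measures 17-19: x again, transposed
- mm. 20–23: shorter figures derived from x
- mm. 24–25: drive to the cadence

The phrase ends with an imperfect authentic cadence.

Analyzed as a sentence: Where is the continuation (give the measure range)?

measures 20–25

After the presentation (measures 14-19), the continuation covers the fragmentation through the cadence: measures 20-25.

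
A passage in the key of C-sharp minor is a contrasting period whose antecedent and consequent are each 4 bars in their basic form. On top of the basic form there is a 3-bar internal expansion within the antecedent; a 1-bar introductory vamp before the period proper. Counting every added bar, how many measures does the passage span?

12 measures

Basic contrasting period: 4 + 4 = 8 bars.
8 (basic form) + 3 (internal expansion) + 1 (introduction) = 12.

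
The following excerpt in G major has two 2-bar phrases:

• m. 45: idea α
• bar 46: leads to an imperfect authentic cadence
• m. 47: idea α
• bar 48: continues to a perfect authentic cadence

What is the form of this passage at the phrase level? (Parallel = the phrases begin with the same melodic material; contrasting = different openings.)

Phrase 1 ends with an imperfect authentic cadence (weaker) and phrase 2 with a perfect authentic cadence (stronger): antecedent + consequent = a period.
The two phrases open with the same material (α / α), so the period is parallel.

parallel period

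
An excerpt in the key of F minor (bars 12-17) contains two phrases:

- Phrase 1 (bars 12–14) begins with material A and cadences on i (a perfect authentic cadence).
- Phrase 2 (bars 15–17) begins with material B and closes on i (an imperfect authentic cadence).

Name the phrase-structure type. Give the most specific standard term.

The second phrase closes with an imperfect authentic cadence, which is not stronger than the first phrase's perfect authentic cadence; without a weak→strong cadential pair there is no antecedent–consequent relationship, so this is a phrase group rather than a period.

phrase group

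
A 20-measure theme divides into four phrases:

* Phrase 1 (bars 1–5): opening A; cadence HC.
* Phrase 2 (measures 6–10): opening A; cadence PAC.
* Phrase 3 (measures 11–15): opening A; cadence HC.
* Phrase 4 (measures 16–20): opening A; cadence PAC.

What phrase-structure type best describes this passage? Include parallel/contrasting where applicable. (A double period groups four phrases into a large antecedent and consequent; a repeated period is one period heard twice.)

repeated period

The cadence pattern HC–PAC–HC–PAC is weak–strong twice, and phrases 3–4 restate phrases 1–2: a period heard twice, not a double period (which would end weakly at phrase 2).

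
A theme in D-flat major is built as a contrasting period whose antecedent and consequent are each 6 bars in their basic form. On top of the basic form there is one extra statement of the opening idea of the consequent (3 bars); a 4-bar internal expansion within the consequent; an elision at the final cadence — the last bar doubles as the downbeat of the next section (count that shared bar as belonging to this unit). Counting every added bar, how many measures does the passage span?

19 measures

Basic contrasting period: 6 + 6 = 12 bars.
12 (basic form) + 3 (extra statement) + 4 (internal expansion) = 19.
The elision shares a bar with the next section but does not change this unit's count.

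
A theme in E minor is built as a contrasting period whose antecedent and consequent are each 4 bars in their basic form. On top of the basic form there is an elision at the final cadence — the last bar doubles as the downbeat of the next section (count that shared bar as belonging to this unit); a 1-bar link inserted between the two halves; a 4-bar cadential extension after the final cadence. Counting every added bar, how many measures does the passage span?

13 measures

Basic contrasting period: 4 + 4 = 8 bars.
8 (basic form) + 1 (link) + 4 (cadential extension) = 13.
The elision shares a bar with the next section but does not change this unit's count.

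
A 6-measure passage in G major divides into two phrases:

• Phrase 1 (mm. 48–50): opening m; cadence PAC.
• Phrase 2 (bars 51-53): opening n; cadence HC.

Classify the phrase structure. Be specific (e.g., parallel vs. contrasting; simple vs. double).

The second phrase closes with a half cadence, which is not stronger than the first phrase's perfect authentic cadence; without a weak→strong cadential pair there is no antecedent–consequent relationship, so this is a phrase group rather than a period.

phrase group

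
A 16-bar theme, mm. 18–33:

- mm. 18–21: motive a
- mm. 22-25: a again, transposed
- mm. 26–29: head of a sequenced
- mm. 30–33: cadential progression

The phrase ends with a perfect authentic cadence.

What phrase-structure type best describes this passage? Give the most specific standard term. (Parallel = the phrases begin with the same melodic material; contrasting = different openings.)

Basic idea (mm. 18-21) + its repetition (bars 22–25) form the presentation; fragmentation and cadence (mm. 26-33) form the continuation — the 16-bar whole is a sentence.

sentence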